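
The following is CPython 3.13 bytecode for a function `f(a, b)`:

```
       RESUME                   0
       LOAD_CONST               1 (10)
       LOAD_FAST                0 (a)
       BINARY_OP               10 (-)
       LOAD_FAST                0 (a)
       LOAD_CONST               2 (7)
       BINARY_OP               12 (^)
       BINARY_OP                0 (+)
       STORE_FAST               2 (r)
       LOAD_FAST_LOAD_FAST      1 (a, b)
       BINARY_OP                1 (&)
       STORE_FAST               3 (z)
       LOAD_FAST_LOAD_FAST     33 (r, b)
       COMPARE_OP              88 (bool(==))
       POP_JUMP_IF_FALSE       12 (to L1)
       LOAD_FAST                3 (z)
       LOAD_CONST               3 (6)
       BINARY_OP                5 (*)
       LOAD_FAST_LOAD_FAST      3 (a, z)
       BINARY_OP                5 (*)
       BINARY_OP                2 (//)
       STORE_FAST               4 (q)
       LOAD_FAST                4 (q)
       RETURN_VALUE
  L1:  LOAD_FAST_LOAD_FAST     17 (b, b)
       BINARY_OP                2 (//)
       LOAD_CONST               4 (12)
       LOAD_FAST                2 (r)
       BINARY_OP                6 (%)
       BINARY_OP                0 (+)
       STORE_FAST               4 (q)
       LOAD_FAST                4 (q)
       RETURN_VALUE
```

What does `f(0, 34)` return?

13

LOAD_CONST → push 10. Stack: [10]
LOAD_FAST a → push 0. Stack: [10, 0]
BINARY_OP - → 10 - 0 = 10. Stack: [10]
LOAD_FAST a → push 0. Stack: [10, 0]
LOAD_CONST → push 7. Stack: [10, 0, 7]
BINARY_OP ^ → 0 ^ 7 = 7. Stack: [10, 7]
BINARY_OP + → 10 + 7 = 17. Stack: [17]
STORE_FAST r → r=17. Stack: []
LOAD_FAST_LOAD_FAST a,b → push 0,34. Stack: [0, 34]
BINARY_OP & → 0 & 34 = 0. Stack: [0]
STORE_FAST z → z=0. Stack: []
LOAD_FAST_LOAD_FAST r,b → push 17,34. Stack: [17, 34]
COMPARE_OP bool(==) → 17 vs 34 = False. Stack: [False]
POP_JUMP_IF_FALSE → pop False; jump. Stack: []
LOAD_FAST_LOAD_FAST b,b → push 34,34. Stack: [34, 34]
BINARY_OP // → 34 // 34 = 1. Stack: [1]
LOAD_CONST → push 12. Stack: [1, 12]
LOAD_FAST r → push 17. Stack: [1, 12, 17]
BINARY_OP % → 12 % 17 = 12. Stack: [1, 12]
BINARY_OP + → 1 + 12 = 13. Stack: [13]
STORE_FAST q → q=13. Stack: []
LOAD_FAST q → push 13. Stack: [13]
RETURN_VALUE → return 13.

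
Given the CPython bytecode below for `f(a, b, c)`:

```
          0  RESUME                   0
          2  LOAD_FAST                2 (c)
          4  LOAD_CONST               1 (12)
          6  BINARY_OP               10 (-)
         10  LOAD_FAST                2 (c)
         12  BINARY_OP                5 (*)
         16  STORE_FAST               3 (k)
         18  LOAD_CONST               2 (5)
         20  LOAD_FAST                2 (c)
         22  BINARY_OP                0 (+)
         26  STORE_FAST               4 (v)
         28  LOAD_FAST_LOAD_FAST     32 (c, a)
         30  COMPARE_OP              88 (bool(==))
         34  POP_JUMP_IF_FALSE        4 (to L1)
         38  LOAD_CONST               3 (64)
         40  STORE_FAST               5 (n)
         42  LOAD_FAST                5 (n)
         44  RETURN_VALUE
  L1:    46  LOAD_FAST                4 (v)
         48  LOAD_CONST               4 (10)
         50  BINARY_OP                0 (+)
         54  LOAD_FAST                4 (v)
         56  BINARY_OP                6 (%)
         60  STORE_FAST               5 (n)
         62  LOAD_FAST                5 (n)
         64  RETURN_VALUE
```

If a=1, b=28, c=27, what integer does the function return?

10

LOAD_FAST c → push 27. Stack: [27]
LOAD_CONST → push 12. Stack: [27, 12]
BINARY_OP - → 27 - 12 = 15. Stack: [15]
LOAD_FAST c → push 27. Stack: [15, 27]
BINARY_OP * → 15 * 27 = 405. Stack: [405]
STORE_FAST k → k=405. Stack: []
LOAD_CONST → push 5. Stack: [5]
LOAD_FAST c → push 27. Stack: [5, 27]
BINARY_OP + → 5 + 27 = 32. Stack: [32]
STORE_FAST v → v=32. Stack: []
LOAD_FAST_LOAD_FAST c,a → push 27,1. Stack: [27, 1]
COMPARE_OP bool(==) → 27 vs 1 = False. Stack: [False]
POP_JUMP_IF_FALSE → pop False; jump. Stack: []
LOAD_FAST v → push 32. Stack: [32]
LOAD_CONST → push 10. Stack: [32, 10]
BINARY_OP + → 32 + 10 = 42. Stack: [42]
LOAD_FAST v → push 32. Stack: [42, 32]
BINARY_OP % → 42 % 32 = 10. Stack: [10]
STORE_FAST n → n=10. Stack: []
LOAD_FAST n → push 10. Stack: [10]
RETURN_VALUE → return 10.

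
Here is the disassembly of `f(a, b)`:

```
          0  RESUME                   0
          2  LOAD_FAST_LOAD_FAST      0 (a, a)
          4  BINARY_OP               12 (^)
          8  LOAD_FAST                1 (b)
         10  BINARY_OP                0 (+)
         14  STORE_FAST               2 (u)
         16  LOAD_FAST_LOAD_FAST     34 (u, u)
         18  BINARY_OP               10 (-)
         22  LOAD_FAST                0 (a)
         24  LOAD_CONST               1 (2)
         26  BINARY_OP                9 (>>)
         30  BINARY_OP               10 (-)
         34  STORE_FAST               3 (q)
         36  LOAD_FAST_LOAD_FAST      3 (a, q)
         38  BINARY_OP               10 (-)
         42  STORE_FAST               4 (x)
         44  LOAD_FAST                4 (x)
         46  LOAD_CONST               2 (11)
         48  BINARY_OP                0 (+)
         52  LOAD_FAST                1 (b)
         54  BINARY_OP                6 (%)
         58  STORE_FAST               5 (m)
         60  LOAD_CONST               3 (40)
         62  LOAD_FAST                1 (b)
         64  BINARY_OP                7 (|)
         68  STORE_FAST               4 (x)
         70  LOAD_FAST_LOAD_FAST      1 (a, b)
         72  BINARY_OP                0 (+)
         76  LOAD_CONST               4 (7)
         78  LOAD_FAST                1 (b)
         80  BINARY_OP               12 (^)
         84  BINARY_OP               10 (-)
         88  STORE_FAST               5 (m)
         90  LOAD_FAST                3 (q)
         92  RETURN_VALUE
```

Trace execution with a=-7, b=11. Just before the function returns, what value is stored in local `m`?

-8

LOAD_FAST_LOAD_FAST a,a → push -7,-7. Stack: [-7, -7]
BINARY_OP ^ → -7 ^ -7 = 0. Stack: [0]
LOAD_FAST b → push 11. Stack: [0, 11]
BINARY_OP + → 0 + 11 = 11. Stack: [11]
STORE_FAST u → u=11. Stack: []
LOAD_FAST_LOAD_FAST u,u → push 11,11. Stack: [11, 11]
BINARY_OP - → 11 - 11 = 0. Stack: [0]
LOAD_FAST a → push -7. Stack: [0, -7]
LOAD_CONST → push 2. Stack: [0, -7, 2]
BINARY_OP >> → -7 >> 2 = -2. Stack: [0, -2]
BINARY_OP - → 0 - -2 = 2. Stack: [2]
STORE_FAST q → q=2. Stack: []
LOAD_FAST_LOAD_FAST a,q → push -7,2. Stack: [-7, 2]
BINARY_OP - → -7 - 2 = -9. Stack: [-9]
STORE_FAST x → x=-9. Stack: []
LOAD_FAST x → push -9. Stack: [-9]
LOAD_CONST → push 11. Stack: [-9, 11]
BINARY_OP + → -9 + 11 = 2. Stack: [2]
LOAD_FAST b → push 11. Stack: [2, 11]
BINARY_OP % → 2 % 11 = 2. Stack: [2]
STORE_FAST m → m=2. Stack: []
LOAD_CONST → push 40. Stack: [40]
LOAD_FAST b → push 11. Stack: [40, 11]
BINARY_OP | → 40 | 11 = 43. Stack: [43]
STORE_FAST x → x=43. Stack: []
LOAD_FAST_LOAD_FAST a,b → push -7,11. Stack: [-7, 11]
BINARY_OP + → -7 + 11 = 4. Stack: [4]
LOAD_CONST → push 7. Stack: [4, 7]
LOAD_FAST b → push 11. Stack: [4, 7, 11]
BINARY_OP ^ → 7 ^ 11 = 12. Stack: [4, 12]
BINARY_OP - → 4 - 12 = -8. Stack: [-8]
STORE_FAST m → m=-8. Stack: []
LOAD_FAST q → push 2. Stack: [2]
RETURN_VALUE → return 2.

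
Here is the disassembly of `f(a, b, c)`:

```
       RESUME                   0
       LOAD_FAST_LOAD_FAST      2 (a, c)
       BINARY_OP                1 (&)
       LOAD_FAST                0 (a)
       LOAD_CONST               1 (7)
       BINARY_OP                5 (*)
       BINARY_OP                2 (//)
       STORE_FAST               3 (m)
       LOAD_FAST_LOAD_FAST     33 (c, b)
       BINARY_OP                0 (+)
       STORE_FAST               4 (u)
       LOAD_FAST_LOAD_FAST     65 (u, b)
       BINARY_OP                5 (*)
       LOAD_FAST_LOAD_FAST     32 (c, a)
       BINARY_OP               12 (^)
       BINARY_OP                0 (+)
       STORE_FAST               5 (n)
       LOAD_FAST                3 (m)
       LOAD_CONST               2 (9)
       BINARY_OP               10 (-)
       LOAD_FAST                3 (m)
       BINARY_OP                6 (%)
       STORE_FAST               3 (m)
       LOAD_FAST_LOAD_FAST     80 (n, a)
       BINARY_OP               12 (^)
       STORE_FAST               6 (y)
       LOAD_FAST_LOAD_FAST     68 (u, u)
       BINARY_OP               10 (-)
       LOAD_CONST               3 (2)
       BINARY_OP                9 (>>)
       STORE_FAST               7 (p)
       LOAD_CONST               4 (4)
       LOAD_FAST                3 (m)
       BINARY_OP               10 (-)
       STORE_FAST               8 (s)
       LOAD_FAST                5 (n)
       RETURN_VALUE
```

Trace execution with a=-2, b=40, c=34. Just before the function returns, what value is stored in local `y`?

-2926

LOAD_FAST_LOAD_FAST a,c → push -2,34. Stack: [-2, 34]
BINARY_OP & → -2 & 34 = 34. Stack: [34]
LOAD_FAST a → push -2. Stack: [34, -2]
LOAD_CONST → push 7. Stack: [34, -2, 7]
BINARY_OP * → -2 * 7 = -14. Stack: [34, -14]
BINARY_OP // → 34 // -14 = -3. Stack: [-3]
STORE_FAST m → m=-3. Stack: []
LOAD_FAST_LOAD_FAST c,b → push 34,40. Stack: [34, 40]
BINARY_OP + → 34 + 40 = 74. Stack: [74]
STORE_FAST u → u=74. Stack: []
LOAD_FAST_LOAD_FAST u,b → push 74,40. Stack: [74, 40]
BINARY_OP * → 74 * 40 = 2960. Stack: [2960]
LOAD_FAST_LOAD_FAST c,a → push 34,-2. Stack: [2960, 34, -2]
BINARY_OP ^ → 34 ^ -2 = -36. Stack: [2960, -36]
BINARY_OP + → 2960 + -36 = 2924. Stack: [2924]
STORE_FAST n → n=2924. Stack: []
LOAD_FAST m → push -3. Stack: [-3]
LOAD_CONST → push 9. Stack: [-3, 9]
BINARY_OP - → -3 - 9 = -12. Stack: [-12]
LOAD_FAST m → push -3. Stack: [-12, -3]
BINARY_OP % → -12 % -3 = 0. Stack: [0]
STORE_FAST m → m=0. Stack: []
LOAD_FAST_LOAD_FAST n,a → push 2924,-2. Stack: [2924, -2]
BINARY_OP ^ → 2924 ^ -2 = -2926. Stack: [-2926]
STORE_FAST y → y=-2926. Stack: []
LOAD_FAST_LOAD_FAST u,u → push 74,74. Stack: [74, 74]
BINARY_OP - → 74 - 74 = 0. Stack: [0]
LOAD_CONST → push 2. Stack: [0, 2]
BINARY_OP >> → 0 >> 2 = 0. Stack: [0]
STORE_FAST p → p=0. Stack: []
LOAD_CONST → push 4. Stack: [4]
LOAD_FAST m → push 0. Stack: [4, 0]
BINARY_OP - → 4 - 0 = 4. Stack: [4]
STORE_FAST s → s=4. Stack: []
LOAD_FAST n → push 2924. Stack: [2924]
RETURN_VALUE → return 2924.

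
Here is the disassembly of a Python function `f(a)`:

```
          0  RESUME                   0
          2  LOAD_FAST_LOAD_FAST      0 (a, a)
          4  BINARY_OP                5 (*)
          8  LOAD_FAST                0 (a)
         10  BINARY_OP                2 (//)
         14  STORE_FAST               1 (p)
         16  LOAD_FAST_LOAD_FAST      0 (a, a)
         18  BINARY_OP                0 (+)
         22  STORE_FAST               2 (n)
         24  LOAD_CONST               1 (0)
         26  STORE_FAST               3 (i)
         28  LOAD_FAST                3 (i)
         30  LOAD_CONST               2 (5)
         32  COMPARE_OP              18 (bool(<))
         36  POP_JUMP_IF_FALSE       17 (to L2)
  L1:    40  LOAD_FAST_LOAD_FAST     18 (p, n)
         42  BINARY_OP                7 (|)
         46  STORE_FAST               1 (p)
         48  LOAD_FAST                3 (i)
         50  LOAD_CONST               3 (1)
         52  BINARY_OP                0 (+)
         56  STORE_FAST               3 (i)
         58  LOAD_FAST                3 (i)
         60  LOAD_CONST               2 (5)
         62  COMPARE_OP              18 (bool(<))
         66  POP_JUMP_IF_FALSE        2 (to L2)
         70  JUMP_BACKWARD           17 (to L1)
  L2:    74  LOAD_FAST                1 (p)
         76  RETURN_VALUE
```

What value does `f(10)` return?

30

LOAD_FAST_LOAD_FAST a,a → push 10,10
BINARY_OP * → 10 * 10 = 100
LOAD_FAST a → push 10
BINARY_OP // → 100 // 10 = 10
STORE_FAST p → p=10
LOAD_FAST_LOAD_FAST a,a → push 10,10
BINARY_OP + → 10 + 10 = 20
STORE_FAST n → n=20
LOAD_CONST → push 0
STORE_FAST i → i=0
LOAD_FAST i → push 0
LOAD_CONST → push 5
COMPARE_OP bool(<) → 0 vs 5 = True
POP_JUMP_IF_FALSE → pop True; no jump
LOAD_FAST_LOAD_FAST p,n → push 10,20
BINARY_OP | → 10 | 20 = 30
STORE_FAST p → p=30
LOAD_FAST i → push 0
LOAD_CONST → push 1
BINARY_OP + → 0 + 1 = 1
STORE_FAST i → i=1
LOAD_FAST i → push 1
LOAD_CONST → push 5
COMPARE_OP bool(<) → 1 vs 5 = True
POP_JUMP_IF_FALSE → pop True; no jump
LOAD_FAST_LOAD_FAST p,n → push 30,20
BINARY_OP | → 30 | 20 = 30
STORE_FAST p → p=30
LOAD_FAST i → push 1
LOAD_CONST → push 1
BINARY_OP + → 1 + 1 = 2
STORE_FAST i → i=2
LOAD_FAST i → push 2
LOAD_CONST → push 5
COMPARE_OP bool(<) → 2 vs 5 = True
POP_JUMP_IF_FALSE → pop True; no jump
LOAD_FAST_LOAD_FAST p,n → push 30,20
BINARY_OP | → 30 | 20 = 30
STORE_FAST p → p=30
LOAD_FAST i → push 2
LOAD_CONST → push 1
BINARY_OP + → 2 + 1 = 3
STORE_FAST i → i=3
LOAD_FAST i → push 3
LOAD_CONST → push 5
COMPARE_OP bool(<) → 3 vs 5 = True
POP_JUMP_IF_FALSE → pop True; no jump
LOAD_FAST_LOAD_FAST p,n → push 30,20
BINARY_OP | → 30 | 20 = 30
STORE_FAST p → p=30
LOAD_FAST i → push 3
LOAD_CONST → push 1
BINARY_OP + → 3 + 1 = 4
STORE_FAST i → i=4
LOAD_FAST i → push 4
LOAD_CONST → push 5
COMPARE_OP bool(<) → 4 vs 5 = True
POP_JUMP_IF_FALSE → pop True; no jump
LOAD_FAST_LOAD_FAST p,n → push 30,20
BINARY_OP | → 30 | 20 = 30
STORE_FAST p → p=30
LOAD_FAST i → push 4
LOAD_CONST → push 1
BINARY_OP + → 4 + 1 = 5
STORE_FAST i → i=5
LOAD_FAST i → push 5
LOAD_CONST → push 5
COMPARE_OP bool(<) → 5 vs 5 = False
POP_JUMP_IF_FALSE → pop False; jump
LOAD_FAST p → push 30
RETURN_VALUE → return 30.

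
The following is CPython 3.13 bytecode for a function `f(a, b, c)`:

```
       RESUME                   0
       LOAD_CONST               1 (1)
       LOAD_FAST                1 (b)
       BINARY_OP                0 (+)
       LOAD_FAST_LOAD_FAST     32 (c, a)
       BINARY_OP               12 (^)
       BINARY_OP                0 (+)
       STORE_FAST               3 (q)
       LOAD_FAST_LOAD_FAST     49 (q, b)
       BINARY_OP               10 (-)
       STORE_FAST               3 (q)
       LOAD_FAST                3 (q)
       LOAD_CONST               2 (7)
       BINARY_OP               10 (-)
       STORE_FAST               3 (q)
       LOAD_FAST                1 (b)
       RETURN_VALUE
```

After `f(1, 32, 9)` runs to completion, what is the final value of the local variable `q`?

2

LOAD_CONST → push 1. Stack: [1]
LOAD_FAST b → push 32. Stack: [1, 32]
BINARY_OP + → 1 + 32 = 33. Stack: [33]
LOAD_FAST_LOAD_FAST c,a → push 9,1. Stack: [33, 9, 1]
BINARY_OP ^ → 9 ^ 1 = 8. Stack: [33, 8]
BINARY_OP + → 33 + 8 = 41. Stack: [41]
STORE_FAST q → q=41. Stack: []
LOAD_FAST_LOAD_FAST q,b → push 41,32. Stack: [41, 32]
BINARY_OP - → 41 - 32 = 9. Stack: [9]
STORE_FAST q → q=9. Stack: []
LOAD_FAST q → push 9. Stack: [9]
LOAD_CONST → push 7. Stack: [9, 7]
BINARY_OP - → 9 - 7 = 2. Stack: [2]
STORE_FAST q → q=2. Stack: []
LOAD_FAST b → push 32. Stack: [32]
RETURN_VALUE → return 32.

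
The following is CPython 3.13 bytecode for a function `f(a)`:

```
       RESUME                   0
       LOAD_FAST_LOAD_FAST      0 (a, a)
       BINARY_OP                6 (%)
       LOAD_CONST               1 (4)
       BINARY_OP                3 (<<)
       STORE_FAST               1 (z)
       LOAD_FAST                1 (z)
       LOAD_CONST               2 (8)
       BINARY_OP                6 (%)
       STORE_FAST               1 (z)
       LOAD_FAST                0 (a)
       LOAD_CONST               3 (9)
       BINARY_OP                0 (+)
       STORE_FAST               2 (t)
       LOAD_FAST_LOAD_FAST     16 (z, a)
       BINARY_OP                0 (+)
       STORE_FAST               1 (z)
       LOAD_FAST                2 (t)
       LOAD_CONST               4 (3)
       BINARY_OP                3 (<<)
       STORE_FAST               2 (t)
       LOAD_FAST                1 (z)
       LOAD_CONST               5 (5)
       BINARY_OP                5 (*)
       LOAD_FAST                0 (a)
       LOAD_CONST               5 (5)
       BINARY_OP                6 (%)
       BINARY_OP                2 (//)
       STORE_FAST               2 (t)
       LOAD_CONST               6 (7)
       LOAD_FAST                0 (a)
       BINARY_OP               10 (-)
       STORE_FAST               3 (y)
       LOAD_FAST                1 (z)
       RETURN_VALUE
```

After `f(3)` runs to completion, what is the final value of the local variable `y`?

4

LOAD_FAST_LOAD_FAST a,a → push 3,3. Stack: [3, 3]
BINARY_OP % → 3 % 3 = 0. Stack: [0]
LOAD_CONST → push 4. Stack: [0, 4]
BINARY_OP << → 0 << 4 = 0. Stack: [0]
STORE_FAST z → z=0. Stack: []
LOAD_FAST z → push 0. Stack: [0]
LOAD_CONST → push 8. Stack: [0, 8]
BINARY_OP % → 0 % 8 = 0. Stack: [0]
STORE_FAST z → z=0. Stack: []
LOAD_FAST a → push 3. Stack: [3]
LOAD_CONST → push 9. Stack: [3, 9]
BINARY_OP + → 3 + 9 = 12. Stack: [12]
STORE_FAST t → t=12. Stack: []
LOAD_FAST_LOAD_FAST z,a → push 0,3. Stack: [0, 3]
BINARY_OP + → 0 + 3 = 3. Stack: [3]
STORE_FAST z → z=3. Stack: []
LOAD_FAST t → push 12. Stack: [12]
LOAD_CONST → push 3. Stack: [12, 3]
BINARY_OP << → 12 << 3 = 96. Stack: [96]
STORE_FAST t → t=96. Stack: []
LOAD_FAST z → push 3. Stack: [3]
LOAD_CONST → push 5. Stack: [3, 5]
BINARY_OP * → 3 * 5 = 15. Stack: [15]
LOAD_FAST a → push 3. Stack: [15, 3]
LOAD_CONST → push 5. Stack: [15, 3, 5]
BINARY_OP % → 3 % 5 = 3. Stack: [15, 3]
BINARY_OP // → 15 // 3 = 5. Stack: [5]
STORE_FAST t → t=5. Stack: []
LOAD_CONST → push 7. Stack: [7]
LOAD_FAST a → push 3. Stack: [7, 3]
BINARY_OP - → 7 - 3 = 4. Stack: [4]
STORE_FAST y → y=4. Stack: []
LOAD_FAST z → push 3. Stack: [3]
RETURN_VALUE → return 3.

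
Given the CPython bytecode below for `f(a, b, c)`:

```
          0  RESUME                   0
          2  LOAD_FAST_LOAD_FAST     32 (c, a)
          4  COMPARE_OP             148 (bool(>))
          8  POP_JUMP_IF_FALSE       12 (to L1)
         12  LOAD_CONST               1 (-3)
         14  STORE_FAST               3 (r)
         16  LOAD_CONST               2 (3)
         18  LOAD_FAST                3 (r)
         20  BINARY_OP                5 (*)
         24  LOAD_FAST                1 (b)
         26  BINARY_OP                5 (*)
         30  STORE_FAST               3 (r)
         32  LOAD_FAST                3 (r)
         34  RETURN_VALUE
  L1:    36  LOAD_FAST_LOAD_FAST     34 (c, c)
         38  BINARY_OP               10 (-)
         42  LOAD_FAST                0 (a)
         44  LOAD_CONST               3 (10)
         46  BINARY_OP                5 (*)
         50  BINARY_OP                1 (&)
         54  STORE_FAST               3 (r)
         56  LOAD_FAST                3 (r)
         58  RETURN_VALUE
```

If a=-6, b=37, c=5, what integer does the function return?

LOAD_FAST_LOAD_FAST c,a → push 5,-6. Stack: [5, -6]
COMPARE_OP bool(>) → 5 vs -6 = True. Stack: [True]
POP_JUMP_IF_FALSE → pop True; no jump. Stack: []
LOAD_CONST → push -3. Stack: [-3]
STORE_FAST r → r=-3. Stack: []
LOAD_CONST → push 3. Stack: [3]
LOAD_FAST r → push -3. Stack: [3, -3]
BINARY_OP * → 3 * -3 = -9. Stack: [-9]
LOAD_FAST b → push 37. Stack: [-9, 37]
BINARY_OP * → -9 * 37 = -333. Stack: [-333]
STORE_FAST r → r=-333. Stack: []
LOAD_FAST r → push -333. Stack: [-333]
RETURN_VALUE → return -333.

-333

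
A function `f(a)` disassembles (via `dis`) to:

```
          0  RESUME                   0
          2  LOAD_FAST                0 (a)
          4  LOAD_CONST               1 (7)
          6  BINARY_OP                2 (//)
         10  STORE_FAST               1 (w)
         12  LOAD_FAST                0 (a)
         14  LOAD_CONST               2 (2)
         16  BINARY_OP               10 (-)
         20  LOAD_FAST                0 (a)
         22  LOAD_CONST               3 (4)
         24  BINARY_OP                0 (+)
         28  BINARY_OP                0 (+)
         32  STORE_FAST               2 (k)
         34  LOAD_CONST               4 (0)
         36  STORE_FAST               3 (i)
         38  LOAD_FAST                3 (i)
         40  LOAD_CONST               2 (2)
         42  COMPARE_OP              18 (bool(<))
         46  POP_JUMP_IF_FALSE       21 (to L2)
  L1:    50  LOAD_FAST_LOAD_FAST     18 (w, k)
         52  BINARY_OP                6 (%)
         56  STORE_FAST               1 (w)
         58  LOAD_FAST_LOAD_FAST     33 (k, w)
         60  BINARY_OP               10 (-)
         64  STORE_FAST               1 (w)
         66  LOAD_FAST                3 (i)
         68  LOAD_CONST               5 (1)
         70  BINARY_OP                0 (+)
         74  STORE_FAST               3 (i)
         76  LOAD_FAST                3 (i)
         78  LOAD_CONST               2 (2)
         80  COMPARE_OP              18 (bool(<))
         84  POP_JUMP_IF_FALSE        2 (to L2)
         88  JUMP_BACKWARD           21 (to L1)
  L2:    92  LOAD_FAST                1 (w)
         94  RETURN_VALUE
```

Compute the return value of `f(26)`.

LOAD_FAST a → push 26. Stack: [26]
LOAD_CONST → push 7. Stack: [26, 7]
BINARY_OP // → 26 // 7 = 3. Stack: [3]
STORE_FAST w → w=3. Stack: []
LOAD_FAST a → push 26. Stack: [26]
LOAD_CONST → push 2. Stack: [26, 2]
BINARY_OP - → 26 - 2 = 24. Stack: [24]
LOAD_FAST a → push 26. Stack: [24, 26]
LOAD_CONST → push 4. Stack: [24, 26, 4]
BINARY_OP + → 26 + 4 = 30. Stack: [24, 30]
BINARY_OP + → 24 + 30 = 54. Stack: [54]
STORE_FAST k → k=54. Stack: []
LOAD_CONST → push 0. Stack: [0]
STORE_FAST i → i=0. Stack: []
LOAD_FAST i → push 0. Stack: [0]
LOAD_CONST → push 2. Stack: [0, 2]
COMPARE_OP bool(<) → 0 vs 2 = True. Stack: [True]
POP_JUMP_IF_FALSE → pop True; no jump. Stack: []
LOAD_FAST_LOAD_FAST w,k → push 3,54. Stack: [3, 54]
BINARY_OP % → 3 % 54 = 3. Stack: [3]
STORE_FAST w → w=3. Stack: []
LOAD_FAST_LOAD_FAST k,w → push 54,3. Stack: [54, 3]
BINARY_OP - → 54 - 3 = 51. Stack: [51]
STORE_FAST w → w=51. Stack: []
LOAD_FAST i → push 0. Stack: [0]
LOAD_CONST → push 1. Stack: [0, 1]
BINARY_OP + → 0 + 1 = 1. Stack: [1]
STORE_FAST i → i=1. Stack: []
LOAD_FAST i → push 1. Stack: [1]
LOAD_CONST → push 2. Stack: [1, 2]
COMPARE_OP bool(<) → 1 vs 2 = True. Stack: [True]
POP_JUMP_IF_FALSE → pop True; no jump. Stack: []
LOAD_FAST_LOAD_FAST w,k → push 51,54. Stack: [51, 54]
BINARY_OP % → 51 % 54 = 51. Stack: [51]
STORE_FAST w → w=51. Stack: []
LOAD_FAST_LOAD_FAST k,w → push 54,51. Stack: [54, 51]
BINARY_OP - → 54 - 51 = 3. Stack: [3]
STORE_FAST w → w=3. Stack: []
LOAD_FAST i → push 1. Stack: [1]
LOAD_CONST → push 1. Stack: [1, 1]
BINARY_OP + → 1 + 1 = 2. Stack: [2]
STORE_FAST i → i=2. Stack: []
LOAD_FAST i → push 2. Stack: [2]
LOAD_CONST → push 2. Stack: [2, 2]
COMPARE_OP bool(<) → 2 vs 2 = False. Stack: [False]
POP_JUMP_IF_FALSE → pop False; jump. Stack: []
LOAD_FAST w → push 3. Stack: [3]
RETURN_VALUE → return 3.

3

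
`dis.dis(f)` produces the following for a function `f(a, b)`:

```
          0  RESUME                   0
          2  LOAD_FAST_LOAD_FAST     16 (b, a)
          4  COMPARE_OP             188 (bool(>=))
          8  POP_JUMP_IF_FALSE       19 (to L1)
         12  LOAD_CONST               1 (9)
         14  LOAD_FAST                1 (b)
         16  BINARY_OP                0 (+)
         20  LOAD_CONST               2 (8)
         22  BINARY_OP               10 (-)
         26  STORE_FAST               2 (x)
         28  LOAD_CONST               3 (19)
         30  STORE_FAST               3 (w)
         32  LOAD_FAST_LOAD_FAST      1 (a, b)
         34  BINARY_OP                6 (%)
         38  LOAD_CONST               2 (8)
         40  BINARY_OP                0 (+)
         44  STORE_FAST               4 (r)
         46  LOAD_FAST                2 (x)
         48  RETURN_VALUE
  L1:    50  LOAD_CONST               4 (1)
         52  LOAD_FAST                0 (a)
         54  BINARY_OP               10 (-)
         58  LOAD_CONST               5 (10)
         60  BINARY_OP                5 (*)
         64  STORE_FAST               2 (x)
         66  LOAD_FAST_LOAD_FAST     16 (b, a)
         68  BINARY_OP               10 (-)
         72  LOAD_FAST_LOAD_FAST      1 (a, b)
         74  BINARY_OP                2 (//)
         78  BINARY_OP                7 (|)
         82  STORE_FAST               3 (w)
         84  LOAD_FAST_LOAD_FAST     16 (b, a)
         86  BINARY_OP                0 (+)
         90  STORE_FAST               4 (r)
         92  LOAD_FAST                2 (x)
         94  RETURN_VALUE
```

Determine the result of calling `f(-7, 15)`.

16

LOAD_FAST_LOAD_FAST b,a → push 15,-7. Stack: [15, -7]
COMPARE_OP bool(>=) → 15 vs -7 = True. Stack: [True]
POP_JUMP_IF_FALSE → pop True; no jump. Stack: []
LOAD_CONST → push 9. Stack: [9]
LOAD_FAST b → push 15. Stack: [9, 15]
BINARY_OP + → 9 + 15 = 24. Stack: [24]
LOAD_CONST → push 8. Stack: [24, 8]
BINARY_OP - → 24 - 8 = 16. Stack: [16]
STORE_FAST x → x=16. Stack: []
LOAD_CONST → push 19. Stack: [19]
STORE_FAST w → w=19. Stack: []
LOAD_FAST_LOAD_FAST a,b → push -7,15. Stack: [-7, 15]
BINARY_OP % → -7 % 15 = 8. Stack: [8]
LOAD_CONST → push 8. Stack: [8, 8]
BINARY_OP + → 8 + 8 = 16. Stack: [16]
STORE_FAST r → r=16. Stack: []
LOAD_FAST x → push 16. Stack: [16]
RETURN_VALUE → return 16.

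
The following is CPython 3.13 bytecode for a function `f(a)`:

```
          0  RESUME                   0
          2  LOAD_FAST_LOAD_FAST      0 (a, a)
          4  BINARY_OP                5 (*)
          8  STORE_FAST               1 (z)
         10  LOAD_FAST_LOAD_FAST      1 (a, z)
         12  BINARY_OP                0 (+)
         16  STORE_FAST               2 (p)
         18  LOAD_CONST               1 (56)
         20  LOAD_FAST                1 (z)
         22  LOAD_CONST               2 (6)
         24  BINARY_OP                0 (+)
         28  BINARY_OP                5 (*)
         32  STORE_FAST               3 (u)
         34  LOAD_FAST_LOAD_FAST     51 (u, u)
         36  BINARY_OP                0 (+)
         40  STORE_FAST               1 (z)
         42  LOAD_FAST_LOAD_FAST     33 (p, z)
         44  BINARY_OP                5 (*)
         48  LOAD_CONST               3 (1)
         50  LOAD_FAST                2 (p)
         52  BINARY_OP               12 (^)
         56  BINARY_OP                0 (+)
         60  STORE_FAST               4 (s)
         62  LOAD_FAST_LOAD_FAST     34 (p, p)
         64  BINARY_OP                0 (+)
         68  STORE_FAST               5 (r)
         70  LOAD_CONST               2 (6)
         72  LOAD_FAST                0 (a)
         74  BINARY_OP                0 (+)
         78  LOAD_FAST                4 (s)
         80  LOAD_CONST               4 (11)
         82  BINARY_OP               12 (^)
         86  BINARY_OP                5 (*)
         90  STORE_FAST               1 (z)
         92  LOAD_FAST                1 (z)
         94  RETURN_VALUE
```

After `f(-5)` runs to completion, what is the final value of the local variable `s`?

69461

LOAD_FAST_LOAD_FAST a,a → push -5,-5. Stack: [-5, -5]
BINARY_OP * → -5 * -5 = 25. Stack: [25]
STORE_FAST z → z=25. Stack: []
LOAD_FAST_LOAD_FAST a,z → push -5,25. Stack: [-5, 25]
BINARY_OP + → -5 + 25 = 20. Stack: [20]
STORE_FAST p → p=20. Stack: []
LOAD_CONST → push 56. Stack: [56]
LOAD_FAST z → push 25. Stack: [56, 25]
LOAD_CONST → push 6. Stack: [56, 25, 6]
BINARY_OP + → 25 + 6 = 31. Stack: [56, 31]
BINARY_OP * → 56 * 31 = 1736. Stack: [1736]
STORE_FAST u → u=1736. Stack: []
LOAD_FAST_LOAD_FAST u,u → push 1736,1736. Stack: [1736, 1736]
BINARY_OP + → 1736 + 1736 = 3472. Stack: [3472]
STORE_FAST z → z=3472. Stack: []
LOAD_FAST_LOAD_FAST p,z → push 20,3472. Stack: [20, 3472]
BINARY_OP * → 20 * 3472 = 69440. Stack: [69440]
LOAD_CONST → push 1. Stack: [69440, 1]
LOAD_FAST p → push 20. Stack: [69440, 1, 20]
BINARY_OP ^ → 1 ^ 20 = 21. Stack: [69440, 21]
BINARY_OP + → 69440 + 21 = 69461. Stack: [69461]
STORE_FAST s → s=69461. Stack: []
LOAD_FAST_LOAD_FAST p,p → push 20,20. Stack: [20, 20]
BINARY_OP + → 20 + 20 = 40. Stack: [40]
STORE_FAST r → r=40. Stack: []
LOAD_CONST → push 6. Stack: [6]
LOAD_FAST a → push -5. Stack: [6, -5]
BINARY_OP + → 6 + -5 = 1. Stack: [1]
LOAD_FAST s → push 69461. Stack: [1, 69461]
LOAD_CONST → push 11. Stack: [1, 69461, 11]
BINARY_OP ^ → 69461 ^ 11 = 69470. Stack: [1, 69470]
BINARY_OP * → 1 * 69470 = 69470. Stack: [69470]
STORE_FAST z → z=69470. Stack: []
LOAD_FAST z → push 69470. Stack: [69470]
RETURN_VALUE → return 69470.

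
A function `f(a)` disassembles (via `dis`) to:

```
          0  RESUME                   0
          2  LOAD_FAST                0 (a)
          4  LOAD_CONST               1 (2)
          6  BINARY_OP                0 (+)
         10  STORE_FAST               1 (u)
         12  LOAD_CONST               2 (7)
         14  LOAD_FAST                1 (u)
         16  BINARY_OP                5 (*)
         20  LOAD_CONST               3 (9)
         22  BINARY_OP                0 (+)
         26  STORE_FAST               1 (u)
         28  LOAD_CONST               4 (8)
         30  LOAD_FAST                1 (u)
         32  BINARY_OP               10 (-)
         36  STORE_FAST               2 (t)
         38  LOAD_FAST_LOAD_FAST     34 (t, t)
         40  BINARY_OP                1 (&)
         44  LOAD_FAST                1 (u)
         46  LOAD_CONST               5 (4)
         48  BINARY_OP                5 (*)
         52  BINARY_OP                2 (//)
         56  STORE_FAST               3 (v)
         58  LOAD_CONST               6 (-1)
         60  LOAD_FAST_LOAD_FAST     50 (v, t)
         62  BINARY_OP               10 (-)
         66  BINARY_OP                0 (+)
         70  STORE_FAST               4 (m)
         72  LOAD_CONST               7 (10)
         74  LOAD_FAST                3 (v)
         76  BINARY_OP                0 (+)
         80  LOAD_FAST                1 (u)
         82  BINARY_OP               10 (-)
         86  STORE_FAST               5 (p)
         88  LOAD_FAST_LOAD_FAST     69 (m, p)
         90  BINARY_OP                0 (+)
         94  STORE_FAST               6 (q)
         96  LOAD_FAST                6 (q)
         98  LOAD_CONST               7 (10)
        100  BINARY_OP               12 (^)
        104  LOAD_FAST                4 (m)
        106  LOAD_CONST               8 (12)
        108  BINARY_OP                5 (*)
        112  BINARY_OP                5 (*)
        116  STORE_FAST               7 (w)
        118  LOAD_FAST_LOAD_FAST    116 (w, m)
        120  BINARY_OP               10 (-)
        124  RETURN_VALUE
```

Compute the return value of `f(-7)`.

4788

LOAD_FAST a → push -7. Stack: [-7]
LOAD_CONST → push 2. Stack: [-7, 2]
BINARY_OP + → -7 + 2 = -5. Stack: [-5]
STORE_FAST u → u=-5. Stack: []
LOAD_CONST → push 7. Stack: [7]
LOAD_FAST u → push -5. Stack: [7, -5]
BINARY_OP * → 7 * -5 = -35. Stack: [-35]
LOAD_CONST → push 9. Stack: [-35, 9]
BINARY_OP + → -35 + 9 = -26. Stack: [-26]
STORE_FAST u → u=-26. Stack: []
LOAD_CONST → push 8. Stack: [8]
LOAD_FAST u → push -26. Stack: [8, -26]
BINARY_OP - → 8 - -26 = 34. Stack: [34]
STORE_FAST t → t=34. Stack: []
LOAD_FAST_LOAD_FAST t,t → push 34,34. Stack: [34, 34]
BINARY_OP & → 34 & 34 = 34. Stack: [34]
LOAD_FAST u → push -26. Stack: [34, -26]
LOAD_CONST → push 4. Stack: [34, -26, 4]
BINARY_OP * → -26 * 4 = -104. Stack: [34, -104]
BINARY_OP // → 34 // -104 = -1. Stack: [-1]
STORE_FAST v → v=-1. Stack: []
LOAD_CONST → push -1. Stack: [-1]
LOAD_FAST_LOAD_FAST v,t → push -1,34. Stack: [-1, -1, 34]
BINARY_OP - → -1 - 34 = -35. Stack: [-1, -35]
BINARY_OP + → -1 + -35 = -36. Stack: [-36]
STORE_FAST m → m=-36. Stack: []
LOAD_CONST → push 10. Stack: [10]
LOAD_FAST v → push -1. Stack: [10, -1]
BINARY_OP + → 10 + -1 = 9. Stack: [9]
LOAD_FAST u → push -26. Stack: [9, -26]
BINARY_OP - → 9 - -26 = 35. Stack: [35]
STORE_FAST p → p=35. Stack: []
LOAD_FAST_LOAD_FAST m,p → push -36,35. Stack: [-36, 35]
BINARY_OP + → -36 + 35 = -1. Stack: [-1]
STORE_FAST q → q=-1. Stack: []
LOAD_FAST q → push -1. Stack: [-1]
LOAD_CONST → push 10. Stack: [-1, 10]
BINARY_OP ^ → -1 ^ 10 = -11. Stack: [-11]
LOAD_FAST m → push -36. Stack: [-11, -36]
LOAD_CONST → push 12. Stack: [-11, -36, 12]
BINARY_OP * → -36 * 12 = -432. Stack: [-11, -432]
BINARY_OP * → -11 * -432 = 4752. Stack: [4752]
STORE_FAST w → w=4752. Stack: []
LOAD_FAST_LOAD_FAST w,m → push 4752,-36. Stack: [4752, -36]
BINARY_OP - → 4752 - -36 = 4788. Stack: [4788]
RETURN_VALUE → return 4788.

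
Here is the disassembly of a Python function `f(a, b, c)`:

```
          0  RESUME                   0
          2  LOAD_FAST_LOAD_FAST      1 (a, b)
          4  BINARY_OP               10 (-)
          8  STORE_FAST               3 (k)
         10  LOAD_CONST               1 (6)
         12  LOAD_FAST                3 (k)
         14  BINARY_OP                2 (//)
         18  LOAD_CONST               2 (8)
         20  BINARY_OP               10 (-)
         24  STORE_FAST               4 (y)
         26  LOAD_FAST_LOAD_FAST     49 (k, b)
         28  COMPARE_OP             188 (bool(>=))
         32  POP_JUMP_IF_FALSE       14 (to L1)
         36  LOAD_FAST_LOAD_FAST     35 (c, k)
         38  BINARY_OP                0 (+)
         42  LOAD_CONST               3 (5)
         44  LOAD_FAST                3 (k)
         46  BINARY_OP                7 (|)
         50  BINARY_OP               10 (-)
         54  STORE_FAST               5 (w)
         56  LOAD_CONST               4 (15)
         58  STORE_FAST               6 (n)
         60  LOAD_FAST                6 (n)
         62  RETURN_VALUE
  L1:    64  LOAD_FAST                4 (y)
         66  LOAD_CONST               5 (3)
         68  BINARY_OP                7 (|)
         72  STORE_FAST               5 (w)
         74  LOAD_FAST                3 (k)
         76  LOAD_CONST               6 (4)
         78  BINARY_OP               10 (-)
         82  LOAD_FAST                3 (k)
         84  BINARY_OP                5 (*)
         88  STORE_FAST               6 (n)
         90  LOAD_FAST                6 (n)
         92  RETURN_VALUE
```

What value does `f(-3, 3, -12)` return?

60

LOAD_FAST_LOAD_FAST a,b → push -3,3. Stack: [-3, 3]
BINARY_OP - → -3 - 3 = -6. Stack: [-6]
STORE_FAST k → k=-6. Stack: []
LOAD_CONST → push 6. Stack: [6]
LOAD_FAST k → push -6. Stack: [6, -6]
BINARY_OP // → 6 // -6 = -1. Stack: [-1]
LOAD_CONST → push 8. Stack: [-1, 8]
BINARY_OP - → -1 - 8 = -9. Stack: [-9]
STORE_FAST y → y=-9. Stack: []
LOAD_FAST_LOAD_FAST k,b → push -6,3. Stack: [-6, 3]
COMPARE_OP bool(>=) → -6 vs 3 = False. Stack: [False]
POP_JUMP_IF_FALSE → pop False; jump. Stack: []
LOAD_FAST y → push -9. Stack: [-9]
LOAD_CONST → push 3. Stack: [-9, 3]
BINARY_OP | → -9 | 3 = -9. Stack: [-9]
STORE_FAST w → w=-9. Stack: []
LOAD_FAST k → push -6. Stack: [-6]
LOAD_CONST → push 4. Stack: [-6, 4]
BINARY_OP - → -6 - 4 = -10. Stack: [-10]
LOAD_FAST k → push -6. Stack: [-10, -6]
BINARY_OP * → -10 * -6 = 60. Stack: [60]
STORE_FAST n → n=60. Stack: []
LOAD_FAST n → push 60. Stack: [60]
RETURN_VALUE → return 60.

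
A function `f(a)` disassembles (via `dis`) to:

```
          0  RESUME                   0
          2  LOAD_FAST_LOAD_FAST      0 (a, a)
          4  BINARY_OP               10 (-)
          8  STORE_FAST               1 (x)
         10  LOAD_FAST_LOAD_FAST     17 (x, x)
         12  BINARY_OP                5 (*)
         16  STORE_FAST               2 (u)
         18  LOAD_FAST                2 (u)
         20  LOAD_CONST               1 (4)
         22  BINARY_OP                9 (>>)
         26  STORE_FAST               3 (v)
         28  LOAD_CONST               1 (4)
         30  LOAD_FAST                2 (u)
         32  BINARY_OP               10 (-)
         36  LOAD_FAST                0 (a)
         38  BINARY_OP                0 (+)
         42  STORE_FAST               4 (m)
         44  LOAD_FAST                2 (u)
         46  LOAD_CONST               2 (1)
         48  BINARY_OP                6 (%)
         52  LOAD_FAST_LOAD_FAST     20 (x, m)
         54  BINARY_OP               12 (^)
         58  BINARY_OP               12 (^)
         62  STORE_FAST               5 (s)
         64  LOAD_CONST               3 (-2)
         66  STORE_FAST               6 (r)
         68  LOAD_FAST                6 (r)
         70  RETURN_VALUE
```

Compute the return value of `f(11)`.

LOAD_FAST_LOAD_FAST a,a → push 11,11. Stack: [11, 11]
BINARY_OP - → 11 - 11 = 0. Stack: [0]
STORE_FAST x → x=0. Stack: []
LOAD_FAST_LOAD_FAST x,x → push 0,0. Stack: [0, 0]
BINARY_OP * → 0 * 0 = 0. Stack: [0]
STORE_FAST u → u=0. Stack: []
LOAD_FAST u → push 0. Stack: [0]
LOAD_CONST → push 4. Stack: [0, 4]
BINARY_OP >> → 0 >> 4 = 0. Stack: [0]
STORE_FAST v → v=0. Stack: []
LOAD_CONST → push 4. Stack: [4]
LOAD_FAST u → push 0. Stack: [4, 0]
BINARY_OP - → 4 - 0 = 4. Stack: [4]
LOAD_FAST a → push 11. Stack: [4, 11]
BINARY_OP + → 4 + 11 = 15. Stack: [15]
STORE_FAST m → m=15. Stack: []
LOAD_FAST u → push 0. Stack: [0]
LOAD_CONST → push 1. Stack: [0, 1]
BINARY_OP % → 0 % 1 = 0. Stack: [0]
LOAD_FAST_LOAD_FAST x,m → push 0,15. Stack: [0, 0, 15]
BINARY_OP ^ → 0 ^ 15 = 15. Stack: [0, 15]
BINARY_OP ^ → 0 ^ 15 = 15. Stack: [15]
STORE_FAST s → s=15. Stack: []
LOAD_CONST → push -2. Stack: [-2]
STORE_FAST r → r=-2. Stack: []
LOAD_FAST r → push -2. Stack: [-2]
RETURN_VALUE → return -2.

-2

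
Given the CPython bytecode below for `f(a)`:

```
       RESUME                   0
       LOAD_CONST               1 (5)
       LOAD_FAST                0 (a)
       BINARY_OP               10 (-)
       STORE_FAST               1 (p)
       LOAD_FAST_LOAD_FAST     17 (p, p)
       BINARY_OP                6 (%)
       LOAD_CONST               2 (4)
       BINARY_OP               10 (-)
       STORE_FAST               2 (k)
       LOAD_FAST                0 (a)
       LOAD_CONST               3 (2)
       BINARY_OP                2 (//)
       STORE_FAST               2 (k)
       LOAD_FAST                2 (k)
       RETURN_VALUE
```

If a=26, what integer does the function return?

LOAD_CONST → push 5. Stack: [5]
LOAD_FAST a → push 26. Stack: [5, 26]
BINARY_OP - → 5 - 26 = -21. Stack: [-21]
STORE_FAST p → p=-21. Stack: []
LOAD_FAST_LOAD_FAST p,p → push -21,-21. Stack: [-21, -21]
BINARY_OP % → -21 % -21 = 0. Stack: [0]
LOAD_CONST → push 4. Stack: [0, 4]
BINARY_OP - → 0 - 4 = -4. Stack: [-4]
STORE_FAST k → k=-4. Stack: []
LOAD_FAST a → push 26. Stack: [26]
LOAD_CONST → push 2. Stack: [26, 2]
BINARY_OP // → 26 // 2 = 13. Stack: [13]
STORE_FAST k → k=13. Stack: []
LOAD_FAST k → push 13. Stack: [13]
RETURN_VALUE → return 13.

13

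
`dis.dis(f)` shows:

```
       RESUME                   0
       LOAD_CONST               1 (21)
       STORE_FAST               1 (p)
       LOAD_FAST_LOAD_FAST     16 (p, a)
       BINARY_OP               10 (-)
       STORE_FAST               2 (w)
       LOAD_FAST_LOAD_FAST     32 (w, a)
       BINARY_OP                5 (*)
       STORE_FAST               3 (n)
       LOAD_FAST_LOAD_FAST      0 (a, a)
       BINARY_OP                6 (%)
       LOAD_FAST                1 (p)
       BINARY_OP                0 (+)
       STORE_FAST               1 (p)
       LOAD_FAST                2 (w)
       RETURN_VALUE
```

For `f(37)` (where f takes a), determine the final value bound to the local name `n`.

-592

LOAD_CONST → push 21. Stack: [21]
STORE_FAST p → p=21. Stack: []
LOAD_FAST_LOAD_FAST p,a → push 21,37. Stack: [21, 37]
BINARY_OP - → 21 - 37 = -16. Stack: [-16]
STORE_FAST w → w=-16. Stack: []
LOAD_FAST_LOAD_FAST w,a → push -16,37. Stack: [-16, 37]
BINARY_OP * → -16 * 37 = -592. Stack: [-592]
STORE_FAST n → n=-592. Stack: []
LOAD_FAST_LOAD_FAST a,a → push 37,37. Stack: [37, 37]
BINARY_OP % → 37 % 37 = 0. Stack: [0]
LOAD_FAST p → push 21. Stack: [0, 21]
BINARY_OP + → 0 + 21 = 21. Stack: [21]
STORE_FAST p → p=21. Stack: []
LOAD_FAST w → push -16. Stack: [-16]
RETURN_VALUE → return -16.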